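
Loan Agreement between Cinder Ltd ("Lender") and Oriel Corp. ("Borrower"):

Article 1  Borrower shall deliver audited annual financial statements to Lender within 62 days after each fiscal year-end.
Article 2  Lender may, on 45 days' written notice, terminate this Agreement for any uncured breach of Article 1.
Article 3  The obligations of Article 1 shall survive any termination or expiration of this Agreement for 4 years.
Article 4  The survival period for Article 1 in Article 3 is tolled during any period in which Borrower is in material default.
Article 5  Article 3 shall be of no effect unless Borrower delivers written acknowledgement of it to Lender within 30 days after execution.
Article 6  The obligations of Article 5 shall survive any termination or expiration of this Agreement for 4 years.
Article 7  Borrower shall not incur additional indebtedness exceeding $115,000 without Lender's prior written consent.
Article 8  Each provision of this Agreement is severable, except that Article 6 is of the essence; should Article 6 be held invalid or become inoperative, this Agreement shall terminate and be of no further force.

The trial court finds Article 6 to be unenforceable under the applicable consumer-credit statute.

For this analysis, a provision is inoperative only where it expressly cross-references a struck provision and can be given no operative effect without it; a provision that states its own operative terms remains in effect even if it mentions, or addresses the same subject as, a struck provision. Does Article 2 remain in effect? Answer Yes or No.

Article 6 is struck. Nothing else in the Agreement is defined by reference to Article 6. Article 8 makes Article 6 an essential term, and Article 6 is the provision held invalid; under Article 8, the entire Agreement is therefore void. No provision of the Agreement survives. Article 2 is among the inoperative provisions, so the answer is no.

No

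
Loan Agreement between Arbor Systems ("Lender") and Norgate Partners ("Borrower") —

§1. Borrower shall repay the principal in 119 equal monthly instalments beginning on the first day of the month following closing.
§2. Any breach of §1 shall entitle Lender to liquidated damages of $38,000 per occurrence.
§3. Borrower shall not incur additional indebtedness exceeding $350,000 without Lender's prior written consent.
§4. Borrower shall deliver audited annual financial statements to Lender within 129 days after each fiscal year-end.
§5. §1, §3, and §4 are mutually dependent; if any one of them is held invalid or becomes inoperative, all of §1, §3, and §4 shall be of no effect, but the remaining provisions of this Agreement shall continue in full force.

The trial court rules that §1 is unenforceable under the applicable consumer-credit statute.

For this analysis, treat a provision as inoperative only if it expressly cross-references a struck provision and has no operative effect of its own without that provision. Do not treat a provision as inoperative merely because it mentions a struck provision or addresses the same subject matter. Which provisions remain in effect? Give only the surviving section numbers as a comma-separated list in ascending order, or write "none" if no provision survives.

§1 is struck. §2 has no operative effect of its own apart from §1 and is therefore inoperative. §5 declares §1, §3, and §4 mutually dependent; since one of them has fallen, all of them are of no effect. That brings down §3 and §4 as well. The remainder continues in force under §5. Only §5 remains in effect.

5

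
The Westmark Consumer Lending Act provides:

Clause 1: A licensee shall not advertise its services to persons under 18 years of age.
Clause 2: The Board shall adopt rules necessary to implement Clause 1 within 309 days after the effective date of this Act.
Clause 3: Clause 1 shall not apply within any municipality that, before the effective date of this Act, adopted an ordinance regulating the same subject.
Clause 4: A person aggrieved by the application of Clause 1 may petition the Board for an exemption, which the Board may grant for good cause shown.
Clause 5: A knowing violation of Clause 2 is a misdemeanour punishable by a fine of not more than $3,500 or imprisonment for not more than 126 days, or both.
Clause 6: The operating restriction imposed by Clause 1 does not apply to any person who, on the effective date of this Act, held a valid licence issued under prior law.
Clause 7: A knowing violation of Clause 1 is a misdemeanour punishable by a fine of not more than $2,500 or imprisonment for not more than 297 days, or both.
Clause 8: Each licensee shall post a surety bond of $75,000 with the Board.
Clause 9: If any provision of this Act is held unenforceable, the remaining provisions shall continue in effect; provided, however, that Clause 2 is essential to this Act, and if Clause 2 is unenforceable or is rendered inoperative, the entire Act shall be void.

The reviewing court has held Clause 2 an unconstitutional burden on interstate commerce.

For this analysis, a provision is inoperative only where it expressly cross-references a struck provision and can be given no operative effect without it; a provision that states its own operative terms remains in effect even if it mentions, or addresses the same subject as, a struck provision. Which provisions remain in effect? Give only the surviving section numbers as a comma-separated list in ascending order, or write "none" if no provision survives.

none

Clause 2 is struck. Clause 5 has no operative effect of its own apart from Clause 2 and is therefore inoperative. Clause 9 makes Clause 2 an essential term, and Clause 2 is the provision held invalid; under Clause 9, the entire Act is therefore void. No provision of the Act survives.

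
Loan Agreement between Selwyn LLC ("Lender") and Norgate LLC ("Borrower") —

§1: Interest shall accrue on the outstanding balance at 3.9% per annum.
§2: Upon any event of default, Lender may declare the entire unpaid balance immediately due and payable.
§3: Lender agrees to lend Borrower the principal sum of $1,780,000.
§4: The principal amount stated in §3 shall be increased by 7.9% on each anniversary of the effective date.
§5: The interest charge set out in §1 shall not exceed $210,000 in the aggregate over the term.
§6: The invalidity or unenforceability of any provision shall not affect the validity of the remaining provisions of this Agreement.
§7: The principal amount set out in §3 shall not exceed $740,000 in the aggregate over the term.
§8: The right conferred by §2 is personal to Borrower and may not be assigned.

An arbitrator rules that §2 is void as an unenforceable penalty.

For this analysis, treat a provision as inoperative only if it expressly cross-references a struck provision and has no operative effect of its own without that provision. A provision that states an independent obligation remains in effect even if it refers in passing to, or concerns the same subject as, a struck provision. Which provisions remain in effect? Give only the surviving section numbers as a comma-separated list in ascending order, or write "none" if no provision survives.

§2 is struck. §8 merely fixes the non-assignment of §2; with §2 gone it has nothing to operate on and falls away. §6 is a severability clause and preserves every provision that can still be given independent effect. That leaves §1, §3, §4, §5, §6, and §7 in effect.

1, 3, 4, 5, 6, 7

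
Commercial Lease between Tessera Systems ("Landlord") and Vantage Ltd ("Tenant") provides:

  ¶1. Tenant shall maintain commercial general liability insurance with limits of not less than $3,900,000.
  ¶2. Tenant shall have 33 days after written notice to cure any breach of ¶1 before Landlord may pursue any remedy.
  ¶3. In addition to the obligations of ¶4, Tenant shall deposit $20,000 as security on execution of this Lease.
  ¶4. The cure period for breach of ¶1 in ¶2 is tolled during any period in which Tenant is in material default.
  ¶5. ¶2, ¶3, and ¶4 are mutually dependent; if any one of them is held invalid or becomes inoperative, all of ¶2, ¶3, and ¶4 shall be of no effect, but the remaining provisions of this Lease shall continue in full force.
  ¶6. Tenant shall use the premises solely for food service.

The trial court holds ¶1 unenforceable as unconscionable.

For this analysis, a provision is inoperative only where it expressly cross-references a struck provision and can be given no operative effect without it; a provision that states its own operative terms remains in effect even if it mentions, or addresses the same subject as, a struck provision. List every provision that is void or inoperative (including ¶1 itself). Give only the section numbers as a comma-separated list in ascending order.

¶1 is struck. The only function of ¶2 is the cure period for breach of ¶1, so it cannot stand once ¶1 is removed. ¶4 has no operative effect of its own apart from ¶2 and is therefore inoperative. ¶5 declares ¶2, ¶3, and ¶4 mutually dependent; since one of them has fallen, all of them are of no effect. That brings down ¶3 as well. The remainder continues in force under ¶5. ¶5 and ¶6 remain in effect.

1, 2, 3, 4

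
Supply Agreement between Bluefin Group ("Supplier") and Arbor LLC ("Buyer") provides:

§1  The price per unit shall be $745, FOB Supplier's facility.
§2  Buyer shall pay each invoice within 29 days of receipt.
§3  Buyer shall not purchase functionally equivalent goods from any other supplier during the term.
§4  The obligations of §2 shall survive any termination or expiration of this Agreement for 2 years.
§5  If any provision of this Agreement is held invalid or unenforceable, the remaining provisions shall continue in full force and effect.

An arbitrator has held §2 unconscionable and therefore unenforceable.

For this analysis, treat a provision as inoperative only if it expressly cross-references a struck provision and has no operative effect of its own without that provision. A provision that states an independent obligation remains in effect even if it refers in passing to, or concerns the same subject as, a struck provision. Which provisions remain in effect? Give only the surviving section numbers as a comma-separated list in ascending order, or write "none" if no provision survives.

§2 is struck. The only function of §4 is the survival period for §2, so it cannot stand once §2 is removed. Under the severability clause in §5, the remaining provisions continue in force. That leaves §1, §3, and §5 in effect.

1, 3, 5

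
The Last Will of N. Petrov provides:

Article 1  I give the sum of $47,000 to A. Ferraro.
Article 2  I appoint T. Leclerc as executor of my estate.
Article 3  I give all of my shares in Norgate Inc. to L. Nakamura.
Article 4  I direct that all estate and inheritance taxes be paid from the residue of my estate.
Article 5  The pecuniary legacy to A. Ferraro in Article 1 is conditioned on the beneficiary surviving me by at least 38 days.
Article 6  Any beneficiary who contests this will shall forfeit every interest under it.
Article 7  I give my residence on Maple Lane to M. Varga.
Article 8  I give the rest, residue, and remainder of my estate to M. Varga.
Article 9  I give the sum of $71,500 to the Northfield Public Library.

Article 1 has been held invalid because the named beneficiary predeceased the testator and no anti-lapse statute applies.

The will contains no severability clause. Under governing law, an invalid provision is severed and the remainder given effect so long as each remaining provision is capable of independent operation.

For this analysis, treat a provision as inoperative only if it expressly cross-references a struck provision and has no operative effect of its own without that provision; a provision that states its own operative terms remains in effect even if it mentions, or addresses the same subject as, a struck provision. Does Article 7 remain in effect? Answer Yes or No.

Yes

Article 1 is struck. Article 5 merely fixes the survivorship condition on Article 1; with Article 1 gone it has nothing to operate on and falls away. With no severability clause, the stated default rule severs what cannot stand and enforces each remaining provision that can operate on its own. The provisions still in force are Article 2, Article 3, Article 4, Article 6, Article 7, Article 8, and Article 9. Article 7 is among the surviving provisions, so the answer is yes.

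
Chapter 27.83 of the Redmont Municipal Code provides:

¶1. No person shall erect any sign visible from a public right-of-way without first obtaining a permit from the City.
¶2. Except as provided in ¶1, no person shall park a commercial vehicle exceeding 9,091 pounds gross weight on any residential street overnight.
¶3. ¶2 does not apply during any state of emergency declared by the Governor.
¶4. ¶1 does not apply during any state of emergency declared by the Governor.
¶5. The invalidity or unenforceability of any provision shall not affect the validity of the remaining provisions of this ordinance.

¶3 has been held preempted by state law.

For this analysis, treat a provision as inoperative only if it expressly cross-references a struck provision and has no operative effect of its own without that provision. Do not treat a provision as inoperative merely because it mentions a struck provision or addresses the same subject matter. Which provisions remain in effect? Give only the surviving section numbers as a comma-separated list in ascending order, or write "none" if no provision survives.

¶3 is struck. No other provision's operative terms depend on ¶3. ¶5 is a severability clause and preserves every provision that can still be given independent effect. ¶1, ¶2, ¶4, and ¶5 remain in effect.

1, 2, 4, 5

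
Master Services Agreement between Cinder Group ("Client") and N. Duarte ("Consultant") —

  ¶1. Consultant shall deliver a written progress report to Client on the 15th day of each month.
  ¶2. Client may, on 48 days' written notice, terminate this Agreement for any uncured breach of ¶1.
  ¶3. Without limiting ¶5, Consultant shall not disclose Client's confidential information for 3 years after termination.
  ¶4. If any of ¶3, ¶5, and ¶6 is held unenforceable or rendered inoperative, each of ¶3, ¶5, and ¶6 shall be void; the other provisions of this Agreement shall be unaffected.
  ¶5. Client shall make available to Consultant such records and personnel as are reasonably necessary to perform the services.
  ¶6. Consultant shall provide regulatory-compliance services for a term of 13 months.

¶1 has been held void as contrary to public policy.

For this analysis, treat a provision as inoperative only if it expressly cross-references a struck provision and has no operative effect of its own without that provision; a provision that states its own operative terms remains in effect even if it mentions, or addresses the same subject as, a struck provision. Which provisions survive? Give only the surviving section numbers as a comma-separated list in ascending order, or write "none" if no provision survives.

¶1 is struck. ¶2 merely fixes the termination right for breach of ¶1; with ¶1 gone it has nothing to operate on and falls away. ¶4 ties ¶3, ¶5, and ¶6 together, but none of those is affected here; the remaining provisions continue in force under ¶4. ¶3, ¶4, ¶5, and ¶6 remain in effect.

3, 4, 5, 6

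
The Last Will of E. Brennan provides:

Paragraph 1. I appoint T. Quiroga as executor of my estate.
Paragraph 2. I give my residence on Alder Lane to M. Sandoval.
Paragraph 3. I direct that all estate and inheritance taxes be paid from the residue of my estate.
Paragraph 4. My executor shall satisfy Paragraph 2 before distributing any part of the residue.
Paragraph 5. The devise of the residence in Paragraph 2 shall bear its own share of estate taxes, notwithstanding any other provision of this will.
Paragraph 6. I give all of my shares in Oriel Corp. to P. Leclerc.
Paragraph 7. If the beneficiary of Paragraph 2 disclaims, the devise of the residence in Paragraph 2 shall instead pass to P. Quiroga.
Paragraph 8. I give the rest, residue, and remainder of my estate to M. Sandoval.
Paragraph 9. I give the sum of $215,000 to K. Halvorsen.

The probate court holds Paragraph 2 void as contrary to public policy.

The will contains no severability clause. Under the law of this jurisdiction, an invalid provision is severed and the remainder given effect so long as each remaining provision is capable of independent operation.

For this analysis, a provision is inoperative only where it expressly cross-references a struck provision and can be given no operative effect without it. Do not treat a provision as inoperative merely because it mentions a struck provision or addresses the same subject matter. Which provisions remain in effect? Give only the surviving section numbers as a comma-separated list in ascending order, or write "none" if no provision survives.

Paragraph 2 is struck. Paragraph 4 operates only by reference to Paragraph 2, so it falls with Paragraph 2. Paragraph 5 has no operative effect of its own apart from Paragraph 2 and is therefore inoperative. The only function of Paragraph 7 is the alternative disposition for Paragraph 2, so it cannot stand once Paragraph 2 is removed. With no severability clause, the stated default rule severs what cannot stand and enforces each remaining provision that can operate on its own. Paragraph 1, Paragraph 3, Paragraph 6, Paragraph 8, and Paragraph 9 remain in effect.

1, 3, 6, 8, 9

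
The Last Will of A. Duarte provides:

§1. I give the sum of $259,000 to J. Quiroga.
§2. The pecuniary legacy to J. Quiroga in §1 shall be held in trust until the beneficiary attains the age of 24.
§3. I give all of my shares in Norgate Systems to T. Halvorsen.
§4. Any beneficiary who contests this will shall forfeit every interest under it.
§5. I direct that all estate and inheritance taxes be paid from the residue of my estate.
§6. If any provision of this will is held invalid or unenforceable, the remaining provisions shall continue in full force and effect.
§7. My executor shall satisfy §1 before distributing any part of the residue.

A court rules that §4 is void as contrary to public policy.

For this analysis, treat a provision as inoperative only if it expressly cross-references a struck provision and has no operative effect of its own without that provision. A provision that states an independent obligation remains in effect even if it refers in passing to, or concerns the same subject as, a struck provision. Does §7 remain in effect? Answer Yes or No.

§4 is struck. Nothing else in the will is defined by reference to §4. §6 is a severability clause and preserves every provision that can still be given independent effect. §1, §2, §3, §5, §6, and §7 remain in effect. §7 is among the surviving provisions, so the answer is yes.

Yes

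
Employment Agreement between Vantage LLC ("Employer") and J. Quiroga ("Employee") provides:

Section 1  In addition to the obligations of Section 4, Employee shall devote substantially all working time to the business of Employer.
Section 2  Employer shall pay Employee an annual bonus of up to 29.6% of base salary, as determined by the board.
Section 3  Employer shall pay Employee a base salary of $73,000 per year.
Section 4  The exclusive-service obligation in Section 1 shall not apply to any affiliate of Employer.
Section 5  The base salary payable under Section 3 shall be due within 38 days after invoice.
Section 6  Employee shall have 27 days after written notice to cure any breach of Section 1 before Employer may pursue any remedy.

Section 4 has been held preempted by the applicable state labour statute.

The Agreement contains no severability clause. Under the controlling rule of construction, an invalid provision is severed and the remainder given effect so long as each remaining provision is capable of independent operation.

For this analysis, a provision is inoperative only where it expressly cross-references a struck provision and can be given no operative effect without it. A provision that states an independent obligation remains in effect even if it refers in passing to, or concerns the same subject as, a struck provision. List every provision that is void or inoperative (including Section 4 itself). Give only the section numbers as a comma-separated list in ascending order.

Section 4 is struck. Section 1 mentions Section 4 but its own obligation stands independently of Section 4, so Section 1 is not affected. No other provision's operative terms depend on Section 4. Under the stated default rule, only provisions that cannot operate independently fall away; the rest are enforced. That leaves Section 1, Section 2, Section 3, Section 5, and Section 6 in effect.

4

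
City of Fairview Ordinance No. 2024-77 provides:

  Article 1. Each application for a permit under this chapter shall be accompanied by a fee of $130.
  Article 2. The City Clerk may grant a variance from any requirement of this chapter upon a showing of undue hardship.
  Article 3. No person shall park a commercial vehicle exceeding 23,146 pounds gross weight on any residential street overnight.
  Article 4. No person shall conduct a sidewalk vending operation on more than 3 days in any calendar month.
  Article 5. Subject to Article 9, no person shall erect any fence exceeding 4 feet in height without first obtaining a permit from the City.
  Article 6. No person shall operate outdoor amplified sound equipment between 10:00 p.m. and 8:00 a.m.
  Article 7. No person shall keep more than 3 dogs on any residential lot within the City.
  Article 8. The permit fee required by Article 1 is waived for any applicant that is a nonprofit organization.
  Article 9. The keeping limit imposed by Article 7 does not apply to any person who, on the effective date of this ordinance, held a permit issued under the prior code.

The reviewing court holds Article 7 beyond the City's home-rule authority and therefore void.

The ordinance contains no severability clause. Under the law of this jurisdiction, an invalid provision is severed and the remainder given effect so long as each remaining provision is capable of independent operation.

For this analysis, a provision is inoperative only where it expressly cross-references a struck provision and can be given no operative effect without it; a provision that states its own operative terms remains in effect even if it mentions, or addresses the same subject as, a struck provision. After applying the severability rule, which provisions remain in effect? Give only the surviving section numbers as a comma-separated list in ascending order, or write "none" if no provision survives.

1, 2, 3, 4, 5, 6, 8

Article 7 is struck. The only function of Article 9 is the grandfather exemption from Article 7, so it cannot stand once Article 7 is removed. Article 5 mentions Article 9 but its own obligation stands independently of Article 9, so Article 5 is not affected. With no severability clause, the stated default rule severs what cannot stand and enforces each remaining provision that can operate on its own. Article 1, Article 2, Article 3, Article 4, Article 5, Article 6, and Article 8 remain in effect.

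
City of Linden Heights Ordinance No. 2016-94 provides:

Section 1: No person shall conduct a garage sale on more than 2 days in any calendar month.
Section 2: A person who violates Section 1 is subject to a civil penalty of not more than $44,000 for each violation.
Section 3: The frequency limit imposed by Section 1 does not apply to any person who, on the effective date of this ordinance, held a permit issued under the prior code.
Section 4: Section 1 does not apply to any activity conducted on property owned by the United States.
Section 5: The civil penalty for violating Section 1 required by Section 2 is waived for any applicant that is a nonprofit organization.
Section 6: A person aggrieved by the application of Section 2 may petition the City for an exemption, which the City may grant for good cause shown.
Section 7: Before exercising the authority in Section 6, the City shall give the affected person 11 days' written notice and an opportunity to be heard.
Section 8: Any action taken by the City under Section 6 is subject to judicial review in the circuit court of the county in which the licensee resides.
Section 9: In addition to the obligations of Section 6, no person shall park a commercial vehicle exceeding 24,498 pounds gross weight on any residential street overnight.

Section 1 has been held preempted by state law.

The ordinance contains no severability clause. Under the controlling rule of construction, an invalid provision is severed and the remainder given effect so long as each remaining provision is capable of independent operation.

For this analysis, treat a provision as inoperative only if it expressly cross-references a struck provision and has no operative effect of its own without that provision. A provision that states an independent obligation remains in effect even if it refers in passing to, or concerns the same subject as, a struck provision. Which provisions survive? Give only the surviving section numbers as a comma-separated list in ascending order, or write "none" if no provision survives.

Section 1 is struck. Section 2 operates only by reference to Section 1, so it falls with Section 1. Section 3 merely fixes the grandfather exemption from Section 1; with Section 1 gone it has nothing to operate on and falls away. Section 4 operates only by reference to Section 1, so it falls with Section 1. Section 5 has no operative effect of its own apart from Section 2 and is therefore inoperative. Section 6 has no operative effect of its own apart from Section 2 and is therefore inoperative. The only function of Section 7 is the notice-and-hearing requirement for Section 6, so it cannot stand once Section 6 is removed. Section 8 merely fixes the judicial-review right for Section 6; with Section 6 gone it has nothing to operate on and falls away. Section 9 mentions Section 6 but its own obligation stands independently of Section 6, so Section 9 is not affected. Under the stated default rule, only provisions that cannot operate independently fall away; the rest are enforced. Only Section 9 remains in effect.

9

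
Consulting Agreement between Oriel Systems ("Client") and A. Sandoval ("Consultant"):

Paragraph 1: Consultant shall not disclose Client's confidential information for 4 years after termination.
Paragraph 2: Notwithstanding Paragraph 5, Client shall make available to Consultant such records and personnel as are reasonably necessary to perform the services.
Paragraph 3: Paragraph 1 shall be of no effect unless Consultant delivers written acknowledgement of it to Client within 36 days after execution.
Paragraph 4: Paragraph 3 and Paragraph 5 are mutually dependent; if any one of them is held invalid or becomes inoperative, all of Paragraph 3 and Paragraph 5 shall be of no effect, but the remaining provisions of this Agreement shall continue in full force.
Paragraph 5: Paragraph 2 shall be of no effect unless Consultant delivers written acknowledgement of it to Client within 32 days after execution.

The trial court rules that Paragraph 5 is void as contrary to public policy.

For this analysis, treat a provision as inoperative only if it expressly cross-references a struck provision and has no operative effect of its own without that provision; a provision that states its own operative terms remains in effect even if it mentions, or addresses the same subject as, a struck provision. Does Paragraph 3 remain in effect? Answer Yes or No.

No

Paragraph 5 is struck. Paragraph 2 mentions Paragraph 5 but its own obligation stands independently of Paragraph 5, so Paragraph 2 is not affected. No other provision's operative terms depend on Paragraph 5. Paragraph 4 declares Paragraph 3 and Paragraph 5 mutually dependent; since one of them has fallen, all of them are of no effect. That brings down Paragraph 3 as well. The remainder continues in force under Paragraph 4. The provisions still in force are Paragraph 1, Paragraph 2, and Paragraph 4. Paragraph 3 is among the inoperative provisions, so the answer is no.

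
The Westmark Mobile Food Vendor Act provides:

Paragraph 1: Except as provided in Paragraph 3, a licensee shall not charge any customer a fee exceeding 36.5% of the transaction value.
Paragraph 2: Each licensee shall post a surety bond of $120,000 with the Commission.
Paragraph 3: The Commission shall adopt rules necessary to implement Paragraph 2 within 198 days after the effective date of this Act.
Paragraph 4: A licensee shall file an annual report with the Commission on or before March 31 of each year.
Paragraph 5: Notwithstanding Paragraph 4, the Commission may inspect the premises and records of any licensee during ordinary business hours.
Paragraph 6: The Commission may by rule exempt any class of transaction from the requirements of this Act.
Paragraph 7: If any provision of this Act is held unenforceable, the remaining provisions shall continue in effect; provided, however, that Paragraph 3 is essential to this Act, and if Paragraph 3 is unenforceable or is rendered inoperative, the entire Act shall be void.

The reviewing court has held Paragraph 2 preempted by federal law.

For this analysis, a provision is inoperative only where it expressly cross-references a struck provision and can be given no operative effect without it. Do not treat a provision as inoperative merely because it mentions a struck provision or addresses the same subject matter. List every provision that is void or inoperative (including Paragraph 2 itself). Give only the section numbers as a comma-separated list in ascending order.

Paragraph 2 is struck. Paragraph 3 merely fixes the rulemaking mandate for Paragraph 2; with Paragraph 2 gone it has nothing to operate on and falls away. Paragraph 7 makes Paragraph 3 an essential term, and Paragraph 3 has been rendered inoperative by the cascade; under Paragraph 7, the entire Act is therefore void. No provision of the Act survives.

1, 2, 3, 4, 5, 6, 7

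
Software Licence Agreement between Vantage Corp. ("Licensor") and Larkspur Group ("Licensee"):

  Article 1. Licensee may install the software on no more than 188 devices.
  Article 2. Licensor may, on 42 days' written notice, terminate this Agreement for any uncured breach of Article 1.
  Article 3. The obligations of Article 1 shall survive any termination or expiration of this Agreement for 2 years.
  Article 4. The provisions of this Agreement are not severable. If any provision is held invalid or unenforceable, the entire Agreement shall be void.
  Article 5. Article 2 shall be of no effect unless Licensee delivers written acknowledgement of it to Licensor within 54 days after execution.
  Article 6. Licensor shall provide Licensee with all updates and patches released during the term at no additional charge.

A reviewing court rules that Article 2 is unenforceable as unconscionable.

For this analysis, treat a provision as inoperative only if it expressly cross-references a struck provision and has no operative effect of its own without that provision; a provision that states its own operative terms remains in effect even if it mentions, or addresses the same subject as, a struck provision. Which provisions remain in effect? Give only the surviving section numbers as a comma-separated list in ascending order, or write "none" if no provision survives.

none

Article 2 is struck. Article 5 merely fixes the acknowledgement condition for Article 2; with Article 2 gone it has nothing to operate on and falls away. Article 4 provides that the Agreement is not severable, so the invalidity of any one provision voids the entire Agreement. No provision of the Agreement survives.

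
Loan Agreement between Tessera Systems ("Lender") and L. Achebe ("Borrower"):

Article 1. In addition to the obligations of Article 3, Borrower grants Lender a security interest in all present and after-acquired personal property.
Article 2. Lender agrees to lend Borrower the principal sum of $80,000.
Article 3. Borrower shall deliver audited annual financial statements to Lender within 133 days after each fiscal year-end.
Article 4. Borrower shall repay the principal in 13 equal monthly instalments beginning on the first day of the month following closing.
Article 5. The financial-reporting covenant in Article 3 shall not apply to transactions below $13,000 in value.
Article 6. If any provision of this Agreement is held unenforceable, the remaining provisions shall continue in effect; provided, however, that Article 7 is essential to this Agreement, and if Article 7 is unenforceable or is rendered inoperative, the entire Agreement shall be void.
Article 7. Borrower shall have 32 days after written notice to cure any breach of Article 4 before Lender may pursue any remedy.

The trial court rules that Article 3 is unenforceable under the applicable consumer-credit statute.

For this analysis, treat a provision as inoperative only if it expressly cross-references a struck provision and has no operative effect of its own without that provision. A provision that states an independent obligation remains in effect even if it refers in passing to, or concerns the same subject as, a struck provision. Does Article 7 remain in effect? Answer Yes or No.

Yes

Article 3 is struck. The whole of Article 5 is the carve-out from the financial-reporting covenant, defined by reference to Article 3, so Article 5 cannot stand once Article 3 is removed. Although Article 1 refers to Article 3, its operative terms do not depend on Article 3, so it remains in effect. Article 6 makes Article 7 an essential term, but Article 7 is unaffected, so the severability proviso in Article 6 preserves the remaining provisions. Article 1, Article 2, Article 4, Article 6, and Article 7 remain in effect. Article 7 is among the surviving provisions, so the answer is yes.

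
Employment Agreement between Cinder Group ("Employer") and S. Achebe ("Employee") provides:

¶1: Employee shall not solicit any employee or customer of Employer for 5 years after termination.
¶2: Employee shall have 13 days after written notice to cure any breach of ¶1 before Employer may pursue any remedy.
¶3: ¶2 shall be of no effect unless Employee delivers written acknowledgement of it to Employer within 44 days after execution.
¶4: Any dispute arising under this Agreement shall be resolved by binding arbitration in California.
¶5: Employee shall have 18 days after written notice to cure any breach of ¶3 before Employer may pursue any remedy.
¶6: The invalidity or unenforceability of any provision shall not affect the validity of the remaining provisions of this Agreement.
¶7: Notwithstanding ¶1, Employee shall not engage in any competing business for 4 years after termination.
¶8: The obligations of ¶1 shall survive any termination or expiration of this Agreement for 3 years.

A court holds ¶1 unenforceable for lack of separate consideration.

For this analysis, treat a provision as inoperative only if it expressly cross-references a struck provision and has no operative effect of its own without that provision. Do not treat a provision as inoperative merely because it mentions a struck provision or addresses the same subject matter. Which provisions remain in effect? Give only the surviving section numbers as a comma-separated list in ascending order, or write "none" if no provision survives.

¶1 is struck. ¶2 merely fixes the cure period for breach of ¶1; with ¶1 gone it has nothing to operate on and falls away. ¶8 merely fixes the survival period for ¶1; with ¶1 gone it has nothing to operate on and falls away. ¶3 has no operative effect of its own apart from ¶2 and is therefore inoperative. ¶5 operates only by reference to ¶3, so it falls with ¶3. Although ¶7 refers to ¶1, its operative terms do not depend on ¶1, so it remains in effect. ¶6 is a severability clause and preserves every provision that can still be given independent effect. The provisions still in force are ¶4, ¶6, and ¶7.

4, 6, 7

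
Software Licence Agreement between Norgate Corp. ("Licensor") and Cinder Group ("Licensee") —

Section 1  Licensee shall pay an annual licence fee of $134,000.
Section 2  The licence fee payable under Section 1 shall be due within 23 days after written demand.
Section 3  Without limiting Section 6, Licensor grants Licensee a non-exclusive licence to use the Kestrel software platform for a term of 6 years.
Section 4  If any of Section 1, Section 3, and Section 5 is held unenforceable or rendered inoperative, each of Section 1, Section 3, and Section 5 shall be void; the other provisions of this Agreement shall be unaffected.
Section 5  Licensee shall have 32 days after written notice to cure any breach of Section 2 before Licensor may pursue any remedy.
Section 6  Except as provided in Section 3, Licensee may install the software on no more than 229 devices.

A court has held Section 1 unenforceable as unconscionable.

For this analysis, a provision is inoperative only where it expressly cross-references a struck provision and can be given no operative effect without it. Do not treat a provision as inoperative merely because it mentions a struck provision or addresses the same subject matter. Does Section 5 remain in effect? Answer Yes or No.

No

Section 1 is struck. Section 2 does nothing except set the payment deadline for the licence fee by reference to Section 1; with Section 1 gone it has no independent effect and is inoperative. Section 5 operates only by reference to Section 2, so it falls with Section 2. Section 6 mentions Section 3 but its own obligation stands independently of Section 3, so Section 6 is not affected. Section 4 declares Section 1, Section 3, and Section 5 mutually dependent; since one of them has fallen, all of them are of no effect. That brings down Section 3 as well. The remainder continues in force under Section 4. Section 4 and Section 6 remain in effect. Section 5 is among the inoperative provisions, so the answer is no.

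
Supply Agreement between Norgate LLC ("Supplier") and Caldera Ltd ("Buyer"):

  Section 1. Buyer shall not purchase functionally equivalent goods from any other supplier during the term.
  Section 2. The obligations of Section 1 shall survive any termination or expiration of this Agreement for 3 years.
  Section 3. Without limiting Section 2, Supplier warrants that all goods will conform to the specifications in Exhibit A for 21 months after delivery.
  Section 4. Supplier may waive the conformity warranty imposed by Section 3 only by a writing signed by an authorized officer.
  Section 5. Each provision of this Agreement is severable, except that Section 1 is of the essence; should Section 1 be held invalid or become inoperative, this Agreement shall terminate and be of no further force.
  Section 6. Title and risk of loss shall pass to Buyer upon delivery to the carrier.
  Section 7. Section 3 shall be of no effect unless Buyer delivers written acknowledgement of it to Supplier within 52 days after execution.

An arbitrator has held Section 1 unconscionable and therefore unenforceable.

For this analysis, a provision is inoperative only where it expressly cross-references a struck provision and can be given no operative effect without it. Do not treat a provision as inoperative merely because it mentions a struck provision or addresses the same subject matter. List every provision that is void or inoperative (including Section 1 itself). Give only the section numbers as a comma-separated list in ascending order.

Section 1 is struck. Section 2 operates only by reference to Section 1, so it falls with Section 1. Section 5 makes Section 1 an essential term, and Section 1 is the provision held invalid; under Section 5, the entire Agreement is therefore void. No provision of the Agreement survives.

1, 2, 3, 4, 5, 6, 7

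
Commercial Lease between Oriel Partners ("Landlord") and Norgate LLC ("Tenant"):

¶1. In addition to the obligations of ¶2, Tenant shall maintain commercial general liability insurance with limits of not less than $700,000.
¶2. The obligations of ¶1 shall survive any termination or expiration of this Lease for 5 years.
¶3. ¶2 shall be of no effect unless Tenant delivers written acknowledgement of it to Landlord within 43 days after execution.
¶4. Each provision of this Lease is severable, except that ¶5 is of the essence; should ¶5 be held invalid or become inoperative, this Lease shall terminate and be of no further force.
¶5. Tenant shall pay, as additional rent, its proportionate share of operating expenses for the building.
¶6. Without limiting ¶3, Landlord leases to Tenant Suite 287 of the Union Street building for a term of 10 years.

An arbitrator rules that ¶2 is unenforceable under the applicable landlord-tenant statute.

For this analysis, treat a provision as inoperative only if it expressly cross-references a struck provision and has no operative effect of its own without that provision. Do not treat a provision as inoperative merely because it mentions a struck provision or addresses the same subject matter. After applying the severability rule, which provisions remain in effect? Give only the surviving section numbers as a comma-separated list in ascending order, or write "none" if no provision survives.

¶2 is struck. ¶3 operates only by reference to ¶2, so it falls with ¶2. ¶6 mentions ¶3 but its own obligation stands independently of ¶3, so ¶6 is not affected. Although ¶1 refers to ¶2, its operative terms do not depend on ¶2, so it remains in effect. ¶4 makes ¶5 an essential term, but ¶5 is unaffected, so the severability proviso in ¶4 preserves the remaining provisions. The provisions still in force are ¶1, ¶4, ¶5, and ¶6.

1, 4, 5, 6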